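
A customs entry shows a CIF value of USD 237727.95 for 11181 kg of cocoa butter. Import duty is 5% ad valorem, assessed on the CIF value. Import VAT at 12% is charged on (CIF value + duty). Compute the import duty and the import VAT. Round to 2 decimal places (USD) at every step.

Import duty: USD 11886.40; import VAT: USD 29953.72

Import duty = 237727.95 × 5% = 11886.40
VAT base = CIF + duty = 237727.95 + 11886.40 = 249614.35
Import VAT = 249614.35 × 12% = 29953.72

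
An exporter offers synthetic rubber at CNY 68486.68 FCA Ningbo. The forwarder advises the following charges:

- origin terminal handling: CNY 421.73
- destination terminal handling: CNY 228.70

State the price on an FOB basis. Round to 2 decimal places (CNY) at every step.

Not relevant to the conversion: destination terminal — on the buyer under both terms; not part of either seller's price.
From FCA to FOB, the seller additionally bears: origin terminal.
FOB price = 68486.68 + 421.73 = 68908.41

FOB price: CNY 68908.41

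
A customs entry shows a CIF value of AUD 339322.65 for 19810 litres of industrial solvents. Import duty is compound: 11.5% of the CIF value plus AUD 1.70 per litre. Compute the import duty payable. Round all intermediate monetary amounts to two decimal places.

Ad valorem component: 339322.65 × 11.5% = 39022.10
Specific component: 19810 × 1.70 = 33677.00
Import duty = 39022.10 + 33677.00 = 72699.10

Import duty: AUD 72699.10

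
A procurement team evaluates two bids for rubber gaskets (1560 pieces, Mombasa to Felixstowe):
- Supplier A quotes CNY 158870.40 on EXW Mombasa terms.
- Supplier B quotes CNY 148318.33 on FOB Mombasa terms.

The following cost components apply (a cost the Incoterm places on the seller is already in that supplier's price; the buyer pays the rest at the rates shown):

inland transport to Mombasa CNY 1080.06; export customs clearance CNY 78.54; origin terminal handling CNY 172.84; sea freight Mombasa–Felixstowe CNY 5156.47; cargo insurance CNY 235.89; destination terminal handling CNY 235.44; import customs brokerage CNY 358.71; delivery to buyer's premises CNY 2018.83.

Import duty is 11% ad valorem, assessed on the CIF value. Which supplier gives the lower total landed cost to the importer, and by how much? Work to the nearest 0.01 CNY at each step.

Supplier B is cheaper by CNY 13190.69

Supplier A (EXW):
CIF value = EXW price + inland to port + export clearance + origin terminal + freight + insurance = 158870.40 + 1080.06 + 78.54 + 172.84 + 5156.47 + 235.89 = 165594.20
Import duty = 165594.20 × 11% = 18215.36
Buyer bears (A): 1080.06 + 78.54 + 172.84 + 5156.47 + 235.89 + 235.44 + 358.71 + 2018.83 = 9336.78
Landed cost (A) = invoice 158870.40 + 9336.78 + duty 18215.36 = 186422.54
Supplier B (FOB):
CIF value = FOB price + freight + insurance = 148318.33 + 5156.47 + 235.89 = 153710.69
Import duty = 153710.69 × 11% = 16908.18
Buyer bears (B): 5156.47 + 235.89 + 235.44 + 358.71 + 2018.83 = 8005.34
Landed cost (B) = invoice 148318.33 + 8005.34 + duty 16908.18 = 173231.85
Difference = |186422.54 − 173231.85| = 13190.69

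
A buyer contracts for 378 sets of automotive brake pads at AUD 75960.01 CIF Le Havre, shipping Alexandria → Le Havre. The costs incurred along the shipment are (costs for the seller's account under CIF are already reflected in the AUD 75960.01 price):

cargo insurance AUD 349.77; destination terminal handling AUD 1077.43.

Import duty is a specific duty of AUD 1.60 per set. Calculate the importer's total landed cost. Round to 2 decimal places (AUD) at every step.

Total landed cost: AUD 77642.24

CIF: the seller pays costs through ocean freight and marine insurance to the destination port.
Already in the invoice (seller's account under CIF): insurance — exclude.
The CIF price already equals the CIF value: 75960.01
Import duty = 378 × 1.60 = 604.80
Buyer bears: destination terminal 1077.43 + duty 604.80 = 1682.23
Landed cost = invoice 75960.01 + 1682.23 = 77642.24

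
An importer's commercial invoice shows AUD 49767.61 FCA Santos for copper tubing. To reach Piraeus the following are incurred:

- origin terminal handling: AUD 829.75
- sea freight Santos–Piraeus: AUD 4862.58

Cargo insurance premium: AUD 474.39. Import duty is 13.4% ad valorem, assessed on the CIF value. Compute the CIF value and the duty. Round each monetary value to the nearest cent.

CIF = FCA price + pre-shipment costs + freight + insurance
CIF = 49767.61 + 829.75 + 4862.58 + 474.39 = 55934.33
Import duty = 55934.33 × 13.4% = 7495.20

CIF value: AUD 55934.33; import duty: AUD 7495.20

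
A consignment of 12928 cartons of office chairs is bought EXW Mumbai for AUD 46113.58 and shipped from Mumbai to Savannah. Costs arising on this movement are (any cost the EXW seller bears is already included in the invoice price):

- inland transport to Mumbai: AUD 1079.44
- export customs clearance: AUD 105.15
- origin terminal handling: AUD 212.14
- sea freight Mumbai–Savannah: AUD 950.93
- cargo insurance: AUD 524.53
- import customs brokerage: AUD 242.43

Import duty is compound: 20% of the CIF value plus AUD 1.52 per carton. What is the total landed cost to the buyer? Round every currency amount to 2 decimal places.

Total landed cost: AUD 78675.91

EXW: the seller makes goods available at their premises; the buyer bears all onward costs.
CIF value = EXW price + inland to port + export clearance + origin terminal + freight + insurance = 46113.58 + 1079.44 + 105.15 + 212.14 + 950.93 + 524.53 = 48985.77
Ad valorem component: 48985.77 × 20% = 9797.15
Specific component: 12928 × 1.52 = 19650.56
Import duty = 9797.15 + 19650.56 = 29447.71
Buyer bears: inland to port 1079.44 + export clearance 105.15 + origin terminal 212.14 + freight 950.93 + insurance 524.53 + brokerage 242.43 + duty 29447.71 = 32562.33
Landed cost = invoice 46113.58 + 32562.33 = 78675.91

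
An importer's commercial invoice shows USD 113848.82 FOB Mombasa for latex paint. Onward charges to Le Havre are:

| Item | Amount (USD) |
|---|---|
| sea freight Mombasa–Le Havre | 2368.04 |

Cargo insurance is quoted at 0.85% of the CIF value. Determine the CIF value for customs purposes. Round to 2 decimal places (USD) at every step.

Let C be the CIF value. C = FOB price + freight + 0.85% × C
C − 0.85% × C = 113848.82 + 2368.04
0.9915 × C = 116216.86
C = 116216.86 / 0.9915 = 117213.17
Insurance premium = 0.85% × 117213.17 = 996.31

CIF value: USD 117213.17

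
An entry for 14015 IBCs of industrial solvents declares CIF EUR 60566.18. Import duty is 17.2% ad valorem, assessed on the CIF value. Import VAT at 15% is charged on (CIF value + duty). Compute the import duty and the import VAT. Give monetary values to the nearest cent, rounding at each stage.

Import duty = 60566.18 × 17.2% = 10417.38
VAT base = CIF + duty = 60566.18 + 10417.38 = 70983.56
Import VAT = 70983.56 × 15% = 10647.53

Import duty: EUR 10417.38; import VAT: EUR 10647.53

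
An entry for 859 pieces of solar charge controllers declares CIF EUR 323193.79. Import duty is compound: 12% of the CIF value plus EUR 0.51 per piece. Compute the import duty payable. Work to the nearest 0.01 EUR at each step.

Ad valorem component: 323193.79 × 12% = 38783.25
Specific component: 859 × 0.51 = 438.09
Import duty = 38783.25 + 438.09 = 39221.34

Import duty: EUR 39221.34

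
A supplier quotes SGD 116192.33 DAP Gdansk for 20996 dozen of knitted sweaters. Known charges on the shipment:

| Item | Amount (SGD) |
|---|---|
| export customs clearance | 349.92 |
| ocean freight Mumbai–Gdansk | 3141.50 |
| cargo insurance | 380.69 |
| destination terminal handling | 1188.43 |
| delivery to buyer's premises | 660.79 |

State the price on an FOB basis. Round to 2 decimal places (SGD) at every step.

Not relevant to the conversion: export clearance — on the seller under both DAP and FOB; already in the DAP price and stays in the FOB price.
From DAP to FOB, the seller no longer bears: freight, insurance, destination terminal, delivery.
FOB price = 116192.33 − 3141.50 − 380.69 − 1188.43 − 660.79 = 110820.92

FOB price: SGD 110820.92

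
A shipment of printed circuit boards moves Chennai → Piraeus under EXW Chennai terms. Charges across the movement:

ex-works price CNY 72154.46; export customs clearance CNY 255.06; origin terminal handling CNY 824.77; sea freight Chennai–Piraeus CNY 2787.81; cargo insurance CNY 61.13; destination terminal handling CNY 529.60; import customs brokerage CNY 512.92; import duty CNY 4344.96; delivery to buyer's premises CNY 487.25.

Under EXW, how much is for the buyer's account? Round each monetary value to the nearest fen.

EXW: the seller makes goods available at their premises; the buyer bears all onward costs.
Seller's account: goods 72154.46 = 72154.46
Buyer's account: export clearance 255.06 + origin terminal 824.77 + freight 2787.81 + insurance 61.13 + destination terminal 529.60 + brokerage 512.92 + duty 4344.96 + delivery 487.25 = 9803.50

Buyer's account: CNY 9803.50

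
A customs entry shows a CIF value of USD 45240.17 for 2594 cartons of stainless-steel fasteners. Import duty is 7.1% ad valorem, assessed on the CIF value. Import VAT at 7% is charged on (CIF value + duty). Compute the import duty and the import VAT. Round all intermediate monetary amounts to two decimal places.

Import duty = 45240.17 × 7.1% = 3212.05
VAT base = CIF + duty = 45240.17 + 3212.05 = 48452.22
Import VAT = 48452.22 × 7% = 3391.66

Import duty: USD 3212.05; import VAT: USD 3391.66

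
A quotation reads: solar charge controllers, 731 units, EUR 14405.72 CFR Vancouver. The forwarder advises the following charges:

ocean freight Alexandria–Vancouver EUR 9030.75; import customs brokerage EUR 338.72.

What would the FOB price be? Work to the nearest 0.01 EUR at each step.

FOB price: EUR 5374.97

Not relevant to the conversion: brokerage — on the buyer under both terms; not part of either seller's price.
From CFR to FOB, the seller no longer bears: freight.
FOB price = 14405.72 − 9030.75 = 5374.97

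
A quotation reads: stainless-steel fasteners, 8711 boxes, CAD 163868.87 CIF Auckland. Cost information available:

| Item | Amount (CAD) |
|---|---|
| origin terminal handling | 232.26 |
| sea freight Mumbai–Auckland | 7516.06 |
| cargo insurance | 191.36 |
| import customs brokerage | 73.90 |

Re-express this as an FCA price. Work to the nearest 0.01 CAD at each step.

Not relevant to the conversion: brokerage — on the buyer under both terms; not part of either seller's price.
From CIF to FCA, the seller no longer bears: origin terminal, freight, insurance.
FCA price = 163868.87 − 232.26 − 7516.06 − 191.36 = 155929.19

FCA price: CAD 155929.19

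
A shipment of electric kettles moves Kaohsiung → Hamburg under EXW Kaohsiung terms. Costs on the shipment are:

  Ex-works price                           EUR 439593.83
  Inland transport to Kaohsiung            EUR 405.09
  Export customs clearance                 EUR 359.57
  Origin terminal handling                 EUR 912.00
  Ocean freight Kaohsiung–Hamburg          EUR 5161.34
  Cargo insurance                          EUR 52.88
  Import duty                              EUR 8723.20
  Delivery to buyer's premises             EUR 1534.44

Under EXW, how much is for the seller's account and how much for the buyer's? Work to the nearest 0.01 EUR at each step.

EXW: the seller makes goods available at their premises; the buyer bears all onward costs.
Seller's account: goods 439593.83 = 439593.83
Buyer's account: inland to port 405.09 + export clearance 359.57 + origin terminal 912.00 + freight 5161.34 + insurance 52.88 + duty 8723.20 + delivery 1534.44 = 17148.52

Seller: EUR 439593.83; buyer: EUR 17148.52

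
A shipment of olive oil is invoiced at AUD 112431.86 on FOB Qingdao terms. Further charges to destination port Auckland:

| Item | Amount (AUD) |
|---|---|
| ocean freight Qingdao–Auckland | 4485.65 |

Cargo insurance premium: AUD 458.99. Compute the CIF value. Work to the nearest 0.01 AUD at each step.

CIF value: AUD 117376.50

CIF = FOB price + freight + insurance
CIF = 112431.86 + 4485.65 + 458.99 = 117376.50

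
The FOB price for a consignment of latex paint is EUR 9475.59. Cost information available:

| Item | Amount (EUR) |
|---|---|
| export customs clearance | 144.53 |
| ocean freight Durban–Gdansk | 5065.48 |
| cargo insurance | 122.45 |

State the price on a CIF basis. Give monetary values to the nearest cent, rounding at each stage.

CIF price: EUR 14663.52

Not relevant to the conversion: export clearance — on the seller under both FOB and CIF; already in the FOB price and stays in the CIF price.
From FOB to CIF, the seller additionally bears: freight, insurance.
CIF price = 9475.59 + 5065.48 + 122.45 = 14663.52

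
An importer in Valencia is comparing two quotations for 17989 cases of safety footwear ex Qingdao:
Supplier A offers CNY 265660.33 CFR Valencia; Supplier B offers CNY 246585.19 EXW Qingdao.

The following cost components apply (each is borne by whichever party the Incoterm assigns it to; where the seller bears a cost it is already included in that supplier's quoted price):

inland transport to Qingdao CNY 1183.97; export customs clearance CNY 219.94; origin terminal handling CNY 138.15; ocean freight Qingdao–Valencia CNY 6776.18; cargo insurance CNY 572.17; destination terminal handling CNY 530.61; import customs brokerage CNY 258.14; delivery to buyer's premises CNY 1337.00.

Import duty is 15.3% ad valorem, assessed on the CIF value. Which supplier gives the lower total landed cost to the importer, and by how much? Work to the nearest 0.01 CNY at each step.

Supplier A (CFR):
CIF value = CFR price + insurance = 265660.33 + 572.17 = 266232.50
Import duty = 266232.50 × 15.3% = 40733.57
Buyer bears (A): 572.17 + 530.61 + 258.14 + 1337.00 = 2697.92
Landed cost (A) = invoice 265660.33 + 2697.92 + duty 40733.57 = 309091.82
Supplier B (EXW):
CIF value = EXW price + inland to port + export clearance + origin terminal + freight + insurance = 246585.19 + 1183.97 + 219.94 + 138.15 + 6776.18 + 572.17 = 255475.60
Import duty = 255475.60 × 15.3% = 39087.77
Buyer bears (B): 1183.97 + 219.94 + 138.15 + 6776.18 + 572.17 + 530.61 + 258.14 + 1337.00 = 11016.16
Landed cost (B) = invoice 246585.19 + 11016.16 + duty 39087.77 = 296689.12
Difference = |309091.82 − 296689.12| = 12402.70

Supplier B is cheaper by CNY 12402.70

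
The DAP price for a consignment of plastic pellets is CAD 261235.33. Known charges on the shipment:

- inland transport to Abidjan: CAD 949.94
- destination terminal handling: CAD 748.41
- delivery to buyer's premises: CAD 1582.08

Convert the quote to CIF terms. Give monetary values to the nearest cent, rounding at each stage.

Not relevant to the conversion: inland to port — on the seller under both DAP and CIF; already in the DAP price and stays in the CIF price.
From DAP to CIF, the seller no longer bears: destination terminal, delivery.
CIF price = 261235.33 − 748.41 − 1582.08 = 258904.84

CIF price: CAD 258904.84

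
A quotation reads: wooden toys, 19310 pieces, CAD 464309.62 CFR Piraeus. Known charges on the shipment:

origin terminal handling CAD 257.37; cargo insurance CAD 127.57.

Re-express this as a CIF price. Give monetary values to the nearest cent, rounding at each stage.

CIF price: CAD 464437.19

Not relevant to the conversion: origin terminal — on the seller under both CFR and CIF; already in the CFR price and stays in the CIF price.
From CFR to CIF, the seller additionally bears: insurance.
CIF price = 464309.62 + 127.57 = 464437.19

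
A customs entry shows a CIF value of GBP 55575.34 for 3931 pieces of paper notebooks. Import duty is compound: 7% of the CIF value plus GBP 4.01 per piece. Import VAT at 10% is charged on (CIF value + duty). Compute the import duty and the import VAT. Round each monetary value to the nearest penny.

Ad valorem component: 55575.34 × 7% = 3890.27
Specific component: 3931 × 4.01 = 15763.31
Import duty = 3890.27 + 15763.31 = 19653.58
VAT base = CIF + duty = 55575.34 + 19653.58 = 75228.92
Import VAT = 75228.92 × 10% = 7522.89

Import duty: GBP 19653.58; import VAT: GBP 7522.89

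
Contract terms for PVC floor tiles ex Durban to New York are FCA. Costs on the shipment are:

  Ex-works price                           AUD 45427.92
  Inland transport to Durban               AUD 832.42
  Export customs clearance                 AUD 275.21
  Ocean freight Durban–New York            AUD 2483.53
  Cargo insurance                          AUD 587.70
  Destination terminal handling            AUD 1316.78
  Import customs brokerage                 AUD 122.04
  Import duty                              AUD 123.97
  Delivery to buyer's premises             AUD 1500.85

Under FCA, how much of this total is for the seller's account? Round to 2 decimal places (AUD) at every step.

Seller's account: AUD 46535.55

FCA: the seller delivers export-cleared goods to the carrier; the buyer bears costs from that point.
Seller's account: goods 45427.92 + inland to port 832.42 + export clearance 275.21 = 46535.55
Buyer's account: freight 2483.53 + insurance 587.70 + destination terminal 1316.78 + brokerage 122.04 + duty 123.97 + delivery 1500.85 = 6134.87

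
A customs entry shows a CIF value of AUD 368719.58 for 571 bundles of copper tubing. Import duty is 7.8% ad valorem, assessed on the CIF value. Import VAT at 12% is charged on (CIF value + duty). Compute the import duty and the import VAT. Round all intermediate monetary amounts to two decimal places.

Import duty = 368719.58 × 7.8% = 28760.13
VAT base = CIF + duty = 368719.58 + 28760.13 = 397479.71
Import VAT = 397479.71 × 12% = 47697.57

Import duty: AUD 28760.13; import VAT: AUD 47697.57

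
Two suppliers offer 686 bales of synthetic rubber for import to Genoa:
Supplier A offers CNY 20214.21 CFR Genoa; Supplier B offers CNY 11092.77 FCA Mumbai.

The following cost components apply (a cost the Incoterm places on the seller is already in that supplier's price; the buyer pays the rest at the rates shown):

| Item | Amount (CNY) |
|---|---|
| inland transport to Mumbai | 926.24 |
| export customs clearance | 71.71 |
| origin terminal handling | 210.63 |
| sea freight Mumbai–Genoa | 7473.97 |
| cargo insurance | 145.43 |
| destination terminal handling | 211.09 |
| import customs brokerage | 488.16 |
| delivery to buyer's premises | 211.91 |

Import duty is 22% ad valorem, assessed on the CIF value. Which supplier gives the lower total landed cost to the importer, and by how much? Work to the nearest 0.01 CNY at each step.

Supplier A (CFR):
CIF value = CFR price + insurance = 20214.21 + 145.43 = 20359.64
Import duty = 20359.64 × 22% = 4479.12
Buyer bears (A): 145.43 + 211.09 + 488.16 + 211.91 = 1056.59
Landed cost (A) = invoice 20214.21 + 1056.59 + duty 4479.12 = 25749.92
Supplier B (FCA):
CIF value = FCA price + origin terminal + freight + insurance = 11092.77 + 210.63 + 7473.97 + 145.43 = 18922.80
Import duty = 18922.80 × 22% = 4163.02
Buyer bears (B): 210.63 + 7473.97 + 145.43 + 211.09 + 488.16 + 211.91 = 8741.19
Landed cost (B) = invoice 11092.77 + 8741.19 + duty 4163.02 = 23996.98
Difference = |25749.92 − 23996.98| = 1752.94

Supplier B is cheaper by CNY 1752.94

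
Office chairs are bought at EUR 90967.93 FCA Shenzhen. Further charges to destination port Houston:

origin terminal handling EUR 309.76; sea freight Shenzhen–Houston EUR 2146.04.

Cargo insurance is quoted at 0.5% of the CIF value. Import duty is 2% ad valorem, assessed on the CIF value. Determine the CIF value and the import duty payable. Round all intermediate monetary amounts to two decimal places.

Let C be the CIF value. C = FCA price + pre-shipment costs + freight + 0.5% × C
C − 0.5% × C = 90967.93 + 309.76 + 2146.04
0.995 × C = 93423.73
C = 93423.73 / 0.995 = 93893.20
Insurance premium = 0.5% × 93893.20 = 469.47
Import duty = 93893.20 × 2% = 1877.86

CIF value: EUR 93893.20; import duty: EUR 1877.86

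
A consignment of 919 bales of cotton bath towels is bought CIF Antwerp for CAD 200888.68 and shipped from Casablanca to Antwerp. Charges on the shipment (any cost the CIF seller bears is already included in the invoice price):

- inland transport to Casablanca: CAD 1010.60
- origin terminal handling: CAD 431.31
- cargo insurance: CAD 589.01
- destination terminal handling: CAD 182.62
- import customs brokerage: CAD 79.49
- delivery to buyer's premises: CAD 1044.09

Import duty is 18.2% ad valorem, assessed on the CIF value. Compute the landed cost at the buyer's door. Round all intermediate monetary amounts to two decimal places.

Total landed cost: CAD 238756.62

CIF: the seller pays costs through ocean freight and marine insurance to the destination port.
Already in the invoice (seller's account under CIF): inland to port, origin terminal, insurance — exclude.
The CIF price already equals the CIF value: 200888.68
Import duty = 200888.68 × 18.2% = 36561.74
Buyer bears: destination terminal 182.62 + brokerage 79.49 + delivery 1044.09 + duty 36561.74 = 37867.94
Landed cost = invoice 200888.68 + 37867.94 = 238756.62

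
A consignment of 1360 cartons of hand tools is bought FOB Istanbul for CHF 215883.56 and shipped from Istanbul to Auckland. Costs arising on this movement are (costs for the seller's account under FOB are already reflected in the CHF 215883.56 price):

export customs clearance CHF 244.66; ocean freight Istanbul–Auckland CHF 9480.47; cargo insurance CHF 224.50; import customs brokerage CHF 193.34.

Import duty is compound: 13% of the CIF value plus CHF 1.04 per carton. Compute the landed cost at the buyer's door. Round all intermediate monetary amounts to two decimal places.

FOB: the seller bears costs until goods are on board at the origin port; the buyer bears freight, insurance and all costs thereafter.
Already in the invoice (seller's account under FOB): export clearance — exclude.
CIF value = FOB price + freight + insurance = 215883.56 + 9480.47 + 224.50 = 225588.53
Ad valorem component: 225588.53 × 13% = 29326.51
Specific component: 1360 × 1.04 = 1414.40
Import duty = 29326.51 + 1414.40 = 30740.91
Buyer bears: freight 9480.47 + insurance 224.50 + brokerage 193.34 + duty 30740.91 = 40639.22
Landed cost = invoice 215883.56 + 40639.22 = 256522.78

Total landed cost: CHF 256522.78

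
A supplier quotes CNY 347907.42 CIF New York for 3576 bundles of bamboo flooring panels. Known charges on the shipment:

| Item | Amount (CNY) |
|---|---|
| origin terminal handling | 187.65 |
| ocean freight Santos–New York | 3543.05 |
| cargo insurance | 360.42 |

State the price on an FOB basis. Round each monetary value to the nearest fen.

FOB price: CNY 344003.95

Not relevant to the conversion: origin terminal — on the seller under both CIF and FOB; already in the CIF price and stays in the FOB price.
From CIF to FOB, the seller no longer bears: freight, insurance.
FOB price = 347907.42 − 3543.05 − 360.42 = 344003.95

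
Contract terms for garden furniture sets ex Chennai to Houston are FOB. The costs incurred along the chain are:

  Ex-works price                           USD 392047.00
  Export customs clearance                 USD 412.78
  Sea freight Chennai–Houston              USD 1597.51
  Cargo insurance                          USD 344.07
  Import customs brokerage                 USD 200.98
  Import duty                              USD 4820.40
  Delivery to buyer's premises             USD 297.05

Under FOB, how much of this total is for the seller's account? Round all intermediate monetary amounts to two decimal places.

FOB: the seller bears costs until goods are on board at the origin port; the buyer bears freight, insurance and all costs thereafter.
Seller's account: goods 392047.00 + export clearance 412.78 = 392459.78
Buyer's account: freight 1597.51 + insurance 344.07 + brokerage 200.98 + duty 4820.40 + delivery 297.05 = 7260.01

Seller's account: USD 392459.78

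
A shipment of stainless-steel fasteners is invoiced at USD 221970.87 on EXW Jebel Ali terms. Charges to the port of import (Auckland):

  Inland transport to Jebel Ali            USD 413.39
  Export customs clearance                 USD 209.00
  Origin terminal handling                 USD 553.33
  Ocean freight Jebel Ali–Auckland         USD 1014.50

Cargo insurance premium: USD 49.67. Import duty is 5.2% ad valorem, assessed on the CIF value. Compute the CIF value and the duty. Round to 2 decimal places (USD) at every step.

CIF = EXW price + pre-shipment costs + freight + insurance
CIF = 221970.87 + 413.39 + 209.00 + 553.33 + 1014.50 + 49.67 = 224210.76
Import duty = 224210.76 × 5.2% = 11658.96

CIF value: USD 224210.76; import duty: USD 11658.96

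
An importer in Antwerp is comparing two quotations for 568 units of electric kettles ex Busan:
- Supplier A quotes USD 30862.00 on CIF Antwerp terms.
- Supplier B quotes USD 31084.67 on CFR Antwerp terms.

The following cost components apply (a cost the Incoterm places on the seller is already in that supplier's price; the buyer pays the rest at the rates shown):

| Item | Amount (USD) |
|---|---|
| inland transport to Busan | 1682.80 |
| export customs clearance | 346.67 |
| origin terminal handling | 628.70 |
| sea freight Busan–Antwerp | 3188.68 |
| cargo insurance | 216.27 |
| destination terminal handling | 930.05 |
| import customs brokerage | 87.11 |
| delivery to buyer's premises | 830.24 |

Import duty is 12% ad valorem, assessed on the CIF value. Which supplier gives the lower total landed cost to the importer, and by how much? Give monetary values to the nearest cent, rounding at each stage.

Supplier A (CIF):
The CIF price already equals the CIF value: 30862.00
Import duty = 30862.00 × 12% = 3703.44
Buyer bears (A): 930.05 + 87.11 + 830.24 = 1847.40
Landed cost (A) = invoice 30862.00 + 1847.40 + duty 3703.44 = 36412.84
Supplier B (CFR):
CIF value = CFR price + insurance = 31084.67 + 216.27 = 31300.94
Import duty = 31300.94 × 12% = 3756.11
Buyer bears (B): 216.27 + 930.05 + 87.11 + 830.24 = 2063.67
Landed cost (B) = invoice 31084.67 + 2063.67 + duty 3756.11 = 36904.45
Difference = |36412.84 − 36904.45| = 491.61

Supplier A is cheaper by USD 491.61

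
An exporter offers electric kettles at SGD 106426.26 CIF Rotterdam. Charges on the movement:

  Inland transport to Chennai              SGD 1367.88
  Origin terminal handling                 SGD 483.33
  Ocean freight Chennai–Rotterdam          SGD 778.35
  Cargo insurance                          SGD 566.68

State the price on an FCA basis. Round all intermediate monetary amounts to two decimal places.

FCA price: SGD 104597.90

Not relevant to the conversion: inland to port — on the seller under both CIF and FCA; already in the CIF price and stays in the FCA price.
From CIF to FCA, the seller no longer bears: origin terminal, freight, insurance.
FCA price = 106426.26 − 483.33 − 778.35 − 566.68 = 104597.90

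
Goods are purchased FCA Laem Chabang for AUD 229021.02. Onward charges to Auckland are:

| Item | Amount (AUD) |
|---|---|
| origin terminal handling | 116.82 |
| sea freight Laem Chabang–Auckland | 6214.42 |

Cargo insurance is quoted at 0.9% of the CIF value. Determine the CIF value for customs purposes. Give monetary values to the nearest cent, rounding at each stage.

CIF value: AUD 237489.67

Let C be the CIF value. C = FCA price + pre-shipment costs + freight + 0.9% × C
C − 0.9% × C = 229021.02 + 116.82 + 6214.42
0.991 × C = 235352.26
C = 235352.26 / 0.991 = 237489.67
Insurance premium = 0.9% × 237489.67 = 2137.41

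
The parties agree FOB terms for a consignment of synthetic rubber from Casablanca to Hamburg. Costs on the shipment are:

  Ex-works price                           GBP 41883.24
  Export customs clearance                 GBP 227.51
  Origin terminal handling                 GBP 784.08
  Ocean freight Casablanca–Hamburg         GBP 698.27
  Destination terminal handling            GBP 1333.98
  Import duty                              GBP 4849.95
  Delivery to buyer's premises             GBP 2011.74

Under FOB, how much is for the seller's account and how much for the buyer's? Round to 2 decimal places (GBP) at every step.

FOB: the seller bears costs until goods are on board at the origin port; the buyer bears freight, insurance and all costs thereafter.
Seller's account: goods 41883.24 + export clearance 227.51 + origin terminal 784.08 = 42894.83
Buyer's account: freight 698.27 + destination terminal 1333.98 + duty 4849.95 + delivery 2011.74 = 8893.94

Seller: GBP 42894.83; buyer: GBP 8893.94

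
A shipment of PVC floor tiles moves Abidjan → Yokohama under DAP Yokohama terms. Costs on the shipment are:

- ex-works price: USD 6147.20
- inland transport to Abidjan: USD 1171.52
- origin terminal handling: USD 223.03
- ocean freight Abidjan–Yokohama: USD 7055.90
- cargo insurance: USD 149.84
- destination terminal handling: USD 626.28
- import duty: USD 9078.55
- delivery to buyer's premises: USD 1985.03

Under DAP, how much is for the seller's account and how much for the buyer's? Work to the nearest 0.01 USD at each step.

DAP: the seller bears all costs to the named destination except import duty and clearance.
Seller's account: goods 6147.20 + inland to port 1171.52 + origin terminal 223.03 + freight 7055.90 + insurance 149.84 + destination terminal 626.28 + delivery 1985.03 = 17358.80
Buyer's account: duty 9078.55 = 9078.55

Seller: USD 17358.80; buyer: USD 9078.55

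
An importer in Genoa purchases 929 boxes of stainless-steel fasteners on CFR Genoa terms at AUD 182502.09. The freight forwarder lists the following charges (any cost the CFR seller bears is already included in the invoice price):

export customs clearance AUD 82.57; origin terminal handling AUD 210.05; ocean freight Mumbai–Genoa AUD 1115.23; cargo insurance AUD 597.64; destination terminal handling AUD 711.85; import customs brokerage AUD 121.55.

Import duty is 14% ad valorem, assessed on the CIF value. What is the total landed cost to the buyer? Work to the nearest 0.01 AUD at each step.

CFR: the seller pays costs through ocean freight to the destination port, but not insurance.
Already in the invoice (seller's account under CFR): export clearance, origin terminal, freight — exclude.
CIF value = CFR price + insurance = 182502.09 + 597.64 = 183099.73
Import duty = 183099.73 × 14% = 25633.96
Buyer bears: insurance 597.64 + destination terminal 711.85 + brokerage 121.55 + duty 25633.96 = 27065.00
Landed cost = invoice 182502.09 + 27065.00 = 209567.09

Total landed cost: AUD 209567.09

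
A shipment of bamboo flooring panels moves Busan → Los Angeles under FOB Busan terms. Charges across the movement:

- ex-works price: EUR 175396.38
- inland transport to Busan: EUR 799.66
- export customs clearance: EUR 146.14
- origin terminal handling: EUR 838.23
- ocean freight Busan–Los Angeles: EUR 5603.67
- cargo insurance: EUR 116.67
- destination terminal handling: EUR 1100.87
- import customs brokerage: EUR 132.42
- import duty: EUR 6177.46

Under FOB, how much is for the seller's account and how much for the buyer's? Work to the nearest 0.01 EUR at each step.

Seller: EUR 177180.41; buyer: EUR 13131.09

FOB: the seller bears costs until goods are on board at the origin port; the buyer bears freight, insurance and all costs thereafter.
Seller's account: goods 175396.38 + inland to port 799.66 + export clearance 146.14 + origin terminal 838.23 = 177180.41
Buyer's account: freight 5603.67 + insurance 116.67 + destination terminal 1100.87 + brokerage 132.42 + duty 6177.46 = 13131.09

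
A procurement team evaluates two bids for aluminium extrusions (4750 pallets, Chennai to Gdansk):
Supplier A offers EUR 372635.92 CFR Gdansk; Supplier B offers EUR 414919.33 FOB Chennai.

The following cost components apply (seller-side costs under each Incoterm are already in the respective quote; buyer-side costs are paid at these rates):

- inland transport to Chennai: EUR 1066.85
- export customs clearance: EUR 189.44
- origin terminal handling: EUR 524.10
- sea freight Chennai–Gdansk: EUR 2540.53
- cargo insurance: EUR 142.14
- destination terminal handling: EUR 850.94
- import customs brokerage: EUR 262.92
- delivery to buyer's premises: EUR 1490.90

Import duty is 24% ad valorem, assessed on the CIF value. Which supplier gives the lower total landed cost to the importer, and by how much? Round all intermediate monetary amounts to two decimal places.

Supplier A is cheaper by EUR 55581.69

Supplier A (CFR):
CIF value = CFR price + insurance = 372635.92 + 142.14 = 372778.06
Import duty = 372778.06 × 24% = 89466.73
Buyer bears (A): 142.14 + 850.94 + 262.92 + 1490.90 = 2746.90
Landed cost (A) = invoice 372635.92 + 2746.90 + duty 89466.73 = 464849.55
Supplier B (FOB):
CIF value = FOB price + freight + insurance = 414919.33 + 2540.53 + 142.14 = 417602.00
Import duty = 417602.00 × 24% = 100224.48
Buyer bears (B): 2540.53 + 142.14 + 850.94 + 262.92 + 1490.90 = 5287.43
Landed cost (B) = invoice 414919.33 + 5287.43 + duty 100224.48 = 520431.24
Difference = |464849.55 − 520431.24| = 55581.69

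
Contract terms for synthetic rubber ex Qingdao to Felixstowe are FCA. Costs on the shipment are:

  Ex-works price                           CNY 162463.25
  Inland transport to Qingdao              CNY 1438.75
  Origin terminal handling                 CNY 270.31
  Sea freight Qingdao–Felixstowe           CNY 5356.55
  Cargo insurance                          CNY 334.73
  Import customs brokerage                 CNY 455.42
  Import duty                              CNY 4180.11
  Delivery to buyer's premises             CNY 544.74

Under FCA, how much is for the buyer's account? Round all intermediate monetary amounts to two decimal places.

Buyer's account: CNY 11141.86

FCA: the seller delivers export-cleared goods to the carrier; the buyer bears costs from that point.
Seller's account: goods 162463.25 + inland to port 1438.75 = 163902.00
Buyer's account: origin terminal 270.31 + freight 5356.55 + insurance 334.73 + brokerage 455.42 + duty 4180.11 + delivery 544.74 = 11141.86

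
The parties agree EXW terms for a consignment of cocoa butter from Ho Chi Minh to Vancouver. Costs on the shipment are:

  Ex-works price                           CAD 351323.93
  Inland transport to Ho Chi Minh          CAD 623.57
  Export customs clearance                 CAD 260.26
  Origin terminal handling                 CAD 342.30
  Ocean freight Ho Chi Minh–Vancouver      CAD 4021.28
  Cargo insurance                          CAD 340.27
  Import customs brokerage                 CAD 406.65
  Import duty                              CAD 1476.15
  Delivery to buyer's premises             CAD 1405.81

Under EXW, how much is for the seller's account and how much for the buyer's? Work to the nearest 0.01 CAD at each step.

EXW: the seller makes goods available at their premises; the buyer bears all onward costs.
Seller's account: goods 351323.93 = 351323.93
Buyer's account: inland to port 623.57 + export clearance 260.26 + origin terminal 342.30 + freight 4021.28 + insurance 340.27 + brokerage 406.65 + duty 1476.15 + delivery 1405.81 = 8876.29

Seller: CAD 351323.93; buyer: CAD 8876.29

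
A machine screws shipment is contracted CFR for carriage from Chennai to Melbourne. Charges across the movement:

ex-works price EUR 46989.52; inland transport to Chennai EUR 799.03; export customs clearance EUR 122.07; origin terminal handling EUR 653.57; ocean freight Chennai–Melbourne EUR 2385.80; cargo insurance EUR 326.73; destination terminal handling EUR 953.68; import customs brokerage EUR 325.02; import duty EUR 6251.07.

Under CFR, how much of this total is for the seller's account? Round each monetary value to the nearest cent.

CFR: the seller pays costs through ocean freight to the destination port, but not insurance.
Seller's account: goods 46989.52 + inland to port 799.03 + export clearance 122.07 + origin terminal 653.57 + freight 2385.80 = 50949.99
Buyer's account: insurance 326.73 + destination terminal 953.68 + brokerage 325.02 + duty 6251.07 = 7856.50

Seller's account: EUR 50949.99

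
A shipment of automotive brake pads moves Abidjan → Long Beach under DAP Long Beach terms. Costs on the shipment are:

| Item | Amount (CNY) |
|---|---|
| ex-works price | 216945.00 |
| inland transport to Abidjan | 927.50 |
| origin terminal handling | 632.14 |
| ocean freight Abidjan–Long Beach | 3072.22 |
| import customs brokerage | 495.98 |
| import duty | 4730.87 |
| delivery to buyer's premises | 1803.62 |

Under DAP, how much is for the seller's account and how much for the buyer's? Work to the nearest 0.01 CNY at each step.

DAP: the seller bears all costs to the named destination except import duty and clearance.
Seller's account: goods 216945.00 + inland to port 927.50 + origin terminal 632.14 + freight 3072.22 + delivery 1803.62 = 223380.48
Buyer's account: brokerage 495.98 + duty 4730.87 = 5226.85

Seller: CNY 223380.48; buyer: CNY 5226.85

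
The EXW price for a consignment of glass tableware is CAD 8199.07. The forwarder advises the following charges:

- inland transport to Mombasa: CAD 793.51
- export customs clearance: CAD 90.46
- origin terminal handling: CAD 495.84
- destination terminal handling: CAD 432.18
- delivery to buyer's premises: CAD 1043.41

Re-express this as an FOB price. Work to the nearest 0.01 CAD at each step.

Not relevant to the conversion: destination terminal, delivery — on the buyer under both terms; not part of either seller's price.
From EXW to FOB, the seller additionally bears: inland to port, export clearance, origin terminal.
FOB price = 8199.07 + 793.51 + 90.46 + 495.84 = 9578.88

FOB price: CAD 9578.88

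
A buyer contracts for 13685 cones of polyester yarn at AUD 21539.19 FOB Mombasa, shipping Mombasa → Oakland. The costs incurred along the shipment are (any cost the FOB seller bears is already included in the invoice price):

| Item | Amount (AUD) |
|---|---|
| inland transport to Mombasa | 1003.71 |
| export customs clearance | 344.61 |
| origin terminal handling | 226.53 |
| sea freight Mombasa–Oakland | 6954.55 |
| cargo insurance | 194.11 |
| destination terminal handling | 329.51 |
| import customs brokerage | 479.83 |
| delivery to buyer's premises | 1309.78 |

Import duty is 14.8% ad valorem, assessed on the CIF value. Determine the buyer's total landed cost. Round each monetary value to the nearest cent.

FOB: the seller bears costs until goods are on board at the origin port; the buyer bears freight, insurance and all costs thereafter.
Already in the invoice (seller's account under FOB): inland to port, export clearance, origin terminal — exclude.
CIF value = FOB price + freight + insurance = 21539.19 + 6954.55 + 194.11 = 28687.85
Import duty = 28687.85 × 14.8% = 4245.80
Buyer bears: freight 6954.55 + insurance 194.11 + destination terminal 329.51 + brokerage 479.83 + delivery 1309.78 + duty 4245.80 = 13513.58
Landed cost = invoice 21539.19 + 13513.58 = 35052.77

Total landed cost: AUD 35052.77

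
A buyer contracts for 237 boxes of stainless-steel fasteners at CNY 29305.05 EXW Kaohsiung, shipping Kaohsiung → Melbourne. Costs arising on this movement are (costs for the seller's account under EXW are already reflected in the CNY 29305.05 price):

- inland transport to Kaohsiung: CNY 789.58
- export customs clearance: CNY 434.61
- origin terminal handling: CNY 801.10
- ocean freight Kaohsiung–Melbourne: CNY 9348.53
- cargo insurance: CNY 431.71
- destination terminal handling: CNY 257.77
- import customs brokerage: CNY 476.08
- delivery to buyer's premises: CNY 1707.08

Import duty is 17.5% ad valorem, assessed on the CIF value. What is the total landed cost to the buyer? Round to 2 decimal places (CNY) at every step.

EXW: the seller makes goods available at their premises; the buyer bears all onward costs.
CIF value = EXW price + inland to port + export clearance + origin terminal + freight + insurance = 29305.05 + 789.58 + 434.61 + 801.10 + 9348.53 + 431.71 = 41110.58
Import duty = 41110.58 × 17.5% = 7194.35
Buyer bears: inland to port 789.58 + export clearance 434.61 + origin terminal 801.10 + freight 9348.53 + insurance 431.71 + destination terminal 257.77 + brokerage 476.08 + delivery 1707.08 + duty 7194.35 = 21440.81
Landed cost = invoice 29305.05 + 21440.81 = 50745.86

Total landed cost: CNY 50745.86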